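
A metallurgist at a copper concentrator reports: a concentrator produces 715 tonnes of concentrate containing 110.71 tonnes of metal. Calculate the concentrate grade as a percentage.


15.4839%

Grade = (metal in concentrate / concentrate mass) * 100
= (110.71 / 715) * 100
= 0.1548391608 * 100
= 15.4839%


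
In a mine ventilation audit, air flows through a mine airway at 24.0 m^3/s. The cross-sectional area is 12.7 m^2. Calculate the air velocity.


Velocity = flow rate / cross-sectional area
= 24.0 / 12.7
= 1.8898 m/s

1.8898 m/s


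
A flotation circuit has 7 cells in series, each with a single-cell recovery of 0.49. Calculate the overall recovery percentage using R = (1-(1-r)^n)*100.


99.1026%

Complement of single-cell recovery:
1 - r = 1 - 0.49 = 0.51
Raise to power n:
(1 - r)^7 = 0.51^7 = 0.008974106779
Overall recovery:
R = (1 - 0.008974106779) * 100
= 99.1026%


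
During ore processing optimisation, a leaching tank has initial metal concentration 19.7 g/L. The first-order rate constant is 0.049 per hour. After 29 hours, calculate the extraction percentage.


Compute the exponent:
-k * t = -0.049 * 29 = -1.421
Remaining concentration:
C = 19.7 * exp(-1.421)
= 19.7 * 0.2414724237
= 4.757006747 g/L
Extracted = 19.7 - 4.757006747 = 14.94299325 g/L
Extraction % = 14.94299325 / 19.7 * 100
= 75.8528%

75.8528%


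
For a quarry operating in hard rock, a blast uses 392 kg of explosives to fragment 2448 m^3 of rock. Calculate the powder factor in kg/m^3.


Powder factor = explosive mass / rock volume
= 392 / 2448
= 0.1601 kg/m^3

0.1601 kg/m^3


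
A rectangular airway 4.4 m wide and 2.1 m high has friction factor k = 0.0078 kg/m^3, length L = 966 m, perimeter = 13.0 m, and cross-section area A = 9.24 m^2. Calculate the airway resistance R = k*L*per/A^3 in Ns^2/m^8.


Compute the numerator:
k * L * per = 0.0078 * 966 * 13.0
= 97.9524
Compute the denominator:
A^3 = 9.24^3 = 788.889024
Resistance:
R = 97.9524 / 788.889024
= 0.1242 Ns^2/m^8

0.1242 Ns^2/m^8


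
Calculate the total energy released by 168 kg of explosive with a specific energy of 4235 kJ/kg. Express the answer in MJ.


Energy = mass * specific_energy / 1000
= 168 * 4235 / 1000
= 711480 / 1000
= 711.48 MJ

711.48 MJ


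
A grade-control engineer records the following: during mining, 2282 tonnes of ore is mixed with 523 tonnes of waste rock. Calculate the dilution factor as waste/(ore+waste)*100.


Total material = ore + waste
= 2282 + 523 = 2805 tonnes
Dilution = waste / total * 100
= 523 / 2805 * 100
= 0.1864527629 * 100
= 18.6453%

18.6453%


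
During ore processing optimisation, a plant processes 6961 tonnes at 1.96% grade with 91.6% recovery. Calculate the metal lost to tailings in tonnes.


Total metal in feed:
= 6961 * 1.96 / 100 = 136.4356 tonnes
Metal recovered:
= 136.4356 * 91.6 / 100 = 124.9750096 tonnes
Metal lost to tailings:
= 136.4356 - 124.9750096
= 11.4606 tonnes

11.4606 tonnes


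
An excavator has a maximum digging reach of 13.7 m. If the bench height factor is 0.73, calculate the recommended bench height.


Bench height = reach * factor
= 13.7 * 0.73
= 10.001 m

10.001 m


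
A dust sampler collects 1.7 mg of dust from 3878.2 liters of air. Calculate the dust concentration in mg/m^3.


0.4383 mg/m^3

Convert liters to m^3: 1 m^3 = 1000 L
Concentration = mass / volume * 1000
= 1.7 / 3878.2 * 1000
= 0.0004383476871 * 1000
= 0.4383 mg/m^3


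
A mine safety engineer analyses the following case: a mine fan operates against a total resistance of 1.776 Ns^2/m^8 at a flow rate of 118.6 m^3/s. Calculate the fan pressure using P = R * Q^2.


24981.145 Pa

Compute Q^2:
Q^2 = 118.6^2 = 14065.96
Compute pressure:
P = R * Q^2 = 1.776 * 14065.96
= 24981.145 Pa


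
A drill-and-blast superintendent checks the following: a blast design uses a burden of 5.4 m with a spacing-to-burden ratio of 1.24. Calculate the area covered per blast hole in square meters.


36.1584 m^2

First, find the spacing:
Spacing = burden * ratio = 5.4 * 1.24
= 6.696 m
Then, calculate the area:
Area = burden * spacing = 5.4 * 6.696
= 36.1584 m^2


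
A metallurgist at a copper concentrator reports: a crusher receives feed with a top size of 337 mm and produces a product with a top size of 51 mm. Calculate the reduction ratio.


Reduction ratio = feed size / product size
= 337 / 51
= 6.6078

6.6078


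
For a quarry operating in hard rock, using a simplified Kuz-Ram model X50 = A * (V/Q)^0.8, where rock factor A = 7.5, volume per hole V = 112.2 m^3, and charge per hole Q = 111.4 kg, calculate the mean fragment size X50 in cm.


Compute V/Q:
V/Q = 112.2 / 111.4 = 1.007181329
Raise to the power 0.8:
(V/Q)^0.8 = 1.007181329^0.8 = 1.005740949
Multiply by A:
X50 = 7.5 * 1.005740949
= 7.5431 cm

7.5431 cm


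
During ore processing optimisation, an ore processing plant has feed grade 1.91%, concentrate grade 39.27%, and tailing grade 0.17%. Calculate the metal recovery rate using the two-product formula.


91.4956%

Using the two-product formula:
R = 100 * c * (f - t) / (f * (c - t))
Numerator = 100 * 39.27 * (1.91 - 0.17)
= 100 * 39.27 * 1.74
= 6832.98
Denominator = 1.91 * (39.27 - 0.17)
= 1.91 * 39.1
= 74.681
R = 6832.98 / 74.681
= 91.4956%


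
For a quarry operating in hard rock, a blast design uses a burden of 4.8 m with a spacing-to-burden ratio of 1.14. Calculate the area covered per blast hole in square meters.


26.2656 m^2

First, find the spacing:
Spacing = burden * ratio = 4.8 * 1.14
= 5.472 m
Then, calculate the area:
Area = burden * spacing = 4.8 * 5.472
= 26.2656 m^2


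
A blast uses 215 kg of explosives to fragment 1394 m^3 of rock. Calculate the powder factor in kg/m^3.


0.1542 kg/m^3

Powder factor = explosive mass / rock volume
= 215 / 1394
= 0.1542 kg/m^3


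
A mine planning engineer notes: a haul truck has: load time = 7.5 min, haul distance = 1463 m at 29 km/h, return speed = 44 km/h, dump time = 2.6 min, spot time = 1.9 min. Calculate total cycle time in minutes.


Convert haul speed to m/min: 29 * 1000/60 = 483.3333333 m/min
Haul time = 1463 / 483.3333333 = 3.026896552 min
Convert return speed to m/min: 44 * 1000/60 = 733.3333333 m/min
Return time = 1463 / 733.3333333 = 1.995 min
Total cycle time:
= 7.5 + 3.026896552 + 2.6 + 1.995 + 1.9
= 17.0219 min

17.0219 min


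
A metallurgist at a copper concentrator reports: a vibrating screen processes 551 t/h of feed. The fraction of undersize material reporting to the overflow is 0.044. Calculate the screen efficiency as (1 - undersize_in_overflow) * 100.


95.6%

Screen efficiency = (1 - fraction of undersize in overflow) * 100
= (1 - 0.044) * 100
= 0.956 * 100
= 95.6%


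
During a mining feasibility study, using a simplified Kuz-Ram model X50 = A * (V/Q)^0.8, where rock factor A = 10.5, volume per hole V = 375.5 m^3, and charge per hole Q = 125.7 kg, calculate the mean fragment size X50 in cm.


25.2005 cm

Compute V/Q:
V/Q = 375.5 / 125.7 = 2.987271281
Raise to the power 0.8:
(V/Q)^0.8 = 2.987271281^0.8 = 2.400046914
Multiply by A:
X50 = 10.5 * 2.400046914
= 25.2005 cm


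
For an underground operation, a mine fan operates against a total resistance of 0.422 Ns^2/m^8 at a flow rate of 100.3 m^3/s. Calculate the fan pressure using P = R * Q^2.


4245.358 Pa

Compute Q^2:
Q^2 = 100.3^2 = 10060.09
Compute pressure:
P = R * Q^2 = 0.422 * 10060.09
= 4245.358 Pa


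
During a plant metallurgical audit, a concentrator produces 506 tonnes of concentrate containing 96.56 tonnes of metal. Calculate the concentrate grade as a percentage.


19.083%

Grade = (metal in concentrate / concentrate mass) * 100
= (96.56 / 506) * 100
= 0.1908300395 * 100
= 19.083%


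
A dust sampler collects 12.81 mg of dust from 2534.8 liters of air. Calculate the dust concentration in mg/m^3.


5.0537 mg/m^3

Convert liters to m^3: 1 m^3 = 1000 L
Concentration = mass / volume * 1000
= 12.81 / 2534.8 * 1000
= 0.005053653148 * 1000
= 5.0537 mg/m^3


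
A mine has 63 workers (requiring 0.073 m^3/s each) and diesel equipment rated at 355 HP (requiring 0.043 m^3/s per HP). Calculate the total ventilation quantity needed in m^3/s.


19.864 m^3/s

Airflow for workers:
Q_people = 63 * 0.073 = 4.599 m^3/s
Airflow for diesel equipment:
Q_diesel = 355 * 0.043 = 15.265 m^3/s
Total ventilation:
Q_total = 4.599 + 15.265
= 19.864 m^3/s


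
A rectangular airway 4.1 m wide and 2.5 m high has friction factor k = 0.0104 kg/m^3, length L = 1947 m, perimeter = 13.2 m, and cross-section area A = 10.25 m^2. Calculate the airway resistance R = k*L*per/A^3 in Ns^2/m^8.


Compute the numerator:
k * L * per = 0.0104 * 1947 * 13.2
= 267.28416
Compute the denominator:
A^3 = 10.25^3 = 1076.890625
Resistance:
R = 267.28416 / 1076.890625
= 0.2482 Ns^2/m^8

0.2482 Ns^2/m^8


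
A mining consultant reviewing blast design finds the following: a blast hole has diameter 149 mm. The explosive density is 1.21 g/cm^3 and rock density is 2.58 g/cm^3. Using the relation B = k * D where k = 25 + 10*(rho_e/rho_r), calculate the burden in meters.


First, compute k:
rho_e / rho_r = 1.21 / 2.58 = 0.4689922481
k = 25 + 10 * 0.4689922481 = 29.68992248
Then, compute burden:
B = k * D / 1000 = 29.68992248 * 149 / 1000
= 4423.79845 / 1000
= 4.4238 m

4.4238 m


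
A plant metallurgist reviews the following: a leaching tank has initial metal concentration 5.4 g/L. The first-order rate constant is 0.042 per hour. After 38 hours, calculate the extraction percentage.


79.7294%

Compute the exponent:
-k * t = -0.042 * 38 = -1.596
Remaining concentration:
C = 5.4 * exp(-1.596)
= 5.4 * 0.2027057214
= 1.094610896 g/L
Extracted = 5.4 - 1.094610896 = 4.305389104 g/L
Extraction % = 4.305389104 / 5.4 * 100
= 79.7294%


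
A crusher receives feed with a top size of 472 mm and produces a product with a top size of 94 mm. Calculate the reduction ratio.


Reduction ratio = feed size / product size
= 472 / 94
= 5.0213

5.0213


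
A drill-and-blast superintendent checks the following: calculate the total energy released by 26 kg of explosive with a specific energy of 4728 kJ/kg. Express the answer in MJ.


122.928 MJ

Energy = mass * specific_energy / 1000
= 26 * 4728 / 1000
= 122928 / 1000
= 122.928 MJ


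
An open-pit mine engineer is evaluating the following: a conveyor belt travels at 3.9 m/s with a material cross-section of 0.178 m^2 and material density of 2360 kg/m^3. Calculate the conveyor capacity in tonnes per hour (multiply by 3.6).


Volumetric flow = speed * area
= 3.9 * 0.178 = 0.6942 m^3/s
Mass flow = volumetric * density
= 0.6942 * 2360 = 1638.312 kg/s
Convert to t/h: multiply by 3.6
Capacity = 1638.312 * 3.6
= 5897.9232 t/h

5897.9232 t/h


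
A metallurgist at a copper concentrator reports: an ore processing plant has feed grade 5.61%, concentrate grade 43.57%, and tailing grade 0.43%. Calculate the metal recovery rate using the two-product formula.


93.2555%

Using the two-product formula:
R = 100 * c * (f - t) / (f * (c - t))
Numerator = 100 * 43.57 * (5.61 - 0.43)
= 100 * 43.57 * 5.18
= 22569.26
Denominator = 5.61 * (43.57 - 0.43)
= 5.61 * 43.14
= 242.0154
R = 22569.26 / 242.0154
= 93.2555%


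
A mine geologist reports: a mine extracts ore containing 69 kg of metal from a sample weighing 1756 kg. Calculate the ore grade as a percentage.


3.9294%

Ore grade = (metal mass / ore mass) * 100
= (69 / 1756) * 100
= 0.03929384966 * 100
= 3.9294%


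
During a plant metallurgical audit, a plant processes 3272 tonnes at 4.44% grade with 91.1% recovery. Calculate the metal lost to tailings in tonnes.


Total metal in feed:
= 3272 * 4.44 / 100 = 145.2768 tonnes
Metal recovered:
= 145.2768 * 91.1 / 100 = 132.3471648 tonnes
Metal lost to tailings:
= 145.2768 - 132.3471648
= 12.9296 tonnes

12.9296 tonnes


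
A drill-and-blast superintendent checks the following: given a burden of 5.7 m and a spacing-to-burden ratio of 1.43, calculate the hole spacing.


8.151 m

Spacing = burden * ratio
= 5.7 * 1.43
= 8.151 m


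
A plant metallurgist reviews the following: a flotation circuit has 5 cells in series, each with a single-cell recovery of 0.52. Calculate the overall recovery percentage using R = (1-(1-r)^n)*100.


97.452%

Complement of single-cell recovery:
1 - r = 1 - 0.52 = 0.48
Raise to power n:
(1 - r)^5 = 0.48^5 = 0.0254803968
Overall recovery:
R = (1 - 0.0254803968) * 100
= 97.452%


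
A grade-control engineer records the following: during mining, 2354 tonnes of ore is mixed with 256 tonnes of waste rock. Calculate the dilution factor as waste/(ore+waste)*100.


9.8084%

Total material = ore + waste
= 2354 + 256 = 2610 tonnes
Dilution = waste / total * 100
= 256 / 2610 * 100
= 0.09808429119 * 100
= 9.8084%


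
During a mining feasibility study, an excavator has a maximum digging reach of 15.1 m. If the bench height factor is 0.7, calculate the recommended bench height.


Bench height = reach * factor
= 15.1 * 0.7
= 10.57 m

10.57 m


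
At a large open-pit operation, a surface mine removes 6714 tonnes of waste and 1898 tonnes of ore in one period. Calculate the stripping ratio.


3.5374

Stripping ratio = waste tonnage / ore tonnage
= 6714 / 1898
= 3.5374


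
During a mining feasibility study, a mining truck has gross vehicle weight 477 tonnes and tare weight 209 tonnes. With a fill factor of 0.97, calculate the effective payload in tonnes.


Maximum payload = gross - tare
= 477 - 209 = 268 tonnes
Effective payload = max payload * fill factor
= 268 * 0.97
= 259.96 tonnes

259.96 tonnes


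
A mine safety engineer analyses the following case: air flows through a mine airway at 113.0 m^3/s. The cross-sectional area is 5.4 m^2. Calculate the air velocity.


Velocity = flow rate / cross-sectional area
= 113.0 / 5.4
= 20.9259 m/s

20.9259 m/s


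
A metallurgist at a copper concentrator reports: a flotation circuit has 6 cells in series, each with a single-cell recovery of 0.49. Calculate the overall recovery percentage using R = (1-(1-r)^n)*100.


98.2404%

Complement of single-cell recovery:
1 - r = 1 - 0.49 = 0.51
Raise to power n:
(1 - r)^6 = 0.51^6 = 0.0175962878
Overall recovery:
R = (1 - 0.0175962878) * 100
= 98.2404%


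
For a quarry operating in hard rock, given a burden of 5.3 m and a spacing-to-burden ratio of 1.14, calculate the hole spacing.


Spacing = burden * ratio
= 5.3 * 1.14
= 6.042 m

6.042 m


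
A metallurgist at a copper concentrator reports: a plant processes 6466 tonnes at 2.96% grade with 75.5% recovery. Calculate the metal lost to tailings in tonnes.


Total metal in feed:
= 6466 * 2.96 / 100 = 191.3936 tonnes
Metal recovered:
= 191.3936 * 75.5 / 100 = 144.502168 tonnes
Metal lost to tailings:
= 191.3936 - 144.502168
= 46.8914 tonnes

46.8914 tonnes


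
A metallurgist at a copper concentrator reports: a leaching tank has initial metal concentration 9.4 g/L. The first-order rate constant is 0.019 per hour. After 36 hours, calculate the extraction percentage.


49.5405%

Compute the exponent:
-k * t = -0.019 * 36 = -0.684
Remaining concentration:
C = 9.4 * exp(-0.684)
= 9.4 * 0.5045945719
= 4.743188976 g/L
Extracted = 9.4 - 4.743188976 = 4.656811024 g/L
Extraction % = 4.656811024 / 9.4 * 100
= 49.5405%


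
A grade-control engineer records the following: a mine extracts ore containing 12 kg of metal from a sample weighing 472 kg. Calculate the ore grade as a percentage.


2.5424%

Ore grade = (metal mass / ore mass) * 100
= (12 / 472) * 100
= 0.02542372881 * 100
= 2.5424%


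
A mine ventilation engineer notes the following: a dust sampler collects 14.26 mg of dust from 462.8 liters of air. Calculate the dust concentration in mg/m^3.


30.8124 mg/m^3

Convert liters to m^3: 1 m^3 = 1000 L
Concentration = mass / volume * 1000
= 14.26 / 462.8 * 1000
= 0.03081244598 * 1000
= 30.8124 mg/m^3


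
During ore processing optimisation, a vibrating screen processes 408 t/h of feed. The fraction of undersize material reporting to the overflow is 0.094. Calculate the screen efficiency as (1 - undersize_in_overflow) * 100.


Screen efficiency = (1 - fraction of undersize in overflow) * 100
= (1 - 0.094) * 100
= 0.906 * 100
= 90.6%

90.6%


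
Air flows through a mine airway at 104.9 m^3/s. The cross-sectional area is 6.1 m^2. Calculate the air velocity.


17.1967 m/s

Velocity = flow rate / cross-sectional area
= 104.9 / 6.1
= 17.1967 m/s


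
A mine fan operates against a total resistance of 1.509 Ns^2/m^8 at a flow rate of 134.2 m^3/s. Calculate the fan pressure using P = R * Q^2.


27176.5468 Pa

Compute Q^2:
Q^2 = 134.2^2 = 18009.64
Compute pressure:
P = R * Q^2 = 1.509 * 18009.64
= 27176.5468 Pa


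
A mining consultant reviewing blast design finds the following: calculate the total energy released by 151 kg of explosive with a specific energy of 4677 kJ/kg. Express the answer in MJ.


706.227 MJ

Energy = mass * specific_energy / 1000
= 151 * 4677 / 1000
= 706227 / 1000
= 706.227 MJ


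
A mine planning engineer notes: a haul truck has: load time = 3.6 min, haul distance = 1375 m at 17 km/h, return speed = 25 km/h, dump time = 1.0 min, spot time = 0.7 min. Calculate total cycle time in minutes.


Convert haul speed to m/min: 17 * 1000/60 = 283.3333333 m/min
Haul time = 1375 / 283.3333333 = 4.852941176 min
Convert return speed to m/min: 25 * 1000/60 = 416.6666667 m/min
Return time = 1375 / 416.6666667 = 3.3 min
Total cycle time:
= 3.6 + 4.852941176 + 1.0 + 3.3 + 0.7
= 13.4529 min

13.4529 min


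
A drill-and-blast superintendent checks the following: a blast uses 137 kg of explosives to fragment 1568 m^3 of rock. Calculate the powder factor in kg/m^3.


0.0874 kg/m^3

Powder factor = explosive mass / rock volume
= 137 / 1568
= 0.0874 kg/m^3


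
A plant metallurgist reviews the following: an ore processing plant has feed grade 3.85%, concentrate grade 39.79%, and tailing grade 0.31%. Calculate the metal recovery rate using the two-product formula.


92.67%

Using the two-product formula:
R = 100 * c * (f - t) / (f * (c - t))
Numerator = 100 * 39.79 * (3.85 - 0.31)
= 100 * 39.79 * 3.54
= 14085.66
Denominator = 3.85 * (39.79 - 0.31)
= 3.85 * 39.48
= 151.998
R = 14085.66 / 151.998
= 92.67%


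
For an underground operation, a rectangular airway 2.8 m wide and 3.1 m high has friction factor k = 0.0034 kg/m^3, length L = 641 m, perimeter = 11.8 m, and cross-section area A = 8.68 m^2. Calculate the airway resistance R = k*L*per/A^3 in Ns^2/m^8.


0.0393 Ns^2/m^8

Compute the numerator:
k * L * per = 0.0034 * 641 * 11.8
= 25.71692
Compute the denominator:
A^3 = 8.68^3 = 653.972032
Resistance:
R = 25.71692 / 653.972032
= 0.0393 Ns^2/m^8


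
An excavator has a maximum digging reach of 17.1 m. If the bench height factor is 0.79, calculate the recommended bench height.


Bench height = reach * factor
= 17.1 * 0.79
= 13.509 m

13.509 m


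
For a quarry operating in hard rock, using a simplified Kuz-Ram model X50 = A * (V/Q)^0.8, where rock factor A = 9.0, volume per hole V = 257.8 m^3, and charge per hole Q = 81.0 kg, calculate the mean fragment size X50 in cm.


22.7238 cm

Compute V/Q:
V/Q = 257.8 / 81.0 = 3.182716049
Raise to the power 0.8:
(V/Q)^0.8 = 3.182716049^0.8 = 2.524865891
Multiply by A:
X50 = 9.0 * 2.524865891
= 22.7238 cm


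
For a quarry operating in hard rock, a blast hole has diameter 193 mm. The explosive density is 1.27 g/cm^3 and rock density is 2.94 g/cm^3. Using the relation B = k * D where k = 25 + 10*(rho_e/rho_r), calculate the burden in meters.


5.6587 m

First, compute k:
rho_e / rho_r = 1.27 / 2.94 = 0.4319727891
k = 25 + 10 * 0.4319727891 = 29.31972789
Then, compute burden:
B = k * D / 1000 = 29.31972789 * 193 / 1000
= 5658.707483 / 1000
= 5.6587 m


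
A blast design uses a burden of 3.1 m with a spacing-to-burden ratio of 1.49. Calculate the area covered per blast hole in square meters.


First, find the spacing:
Spacing = burden * ratio = 3.1 * 1.49
= 4.619 m
Then, calculate the area:
Area = burden * spacing = 3.1 * 4.619
= 14.3189 m^2

14.3189 m^2


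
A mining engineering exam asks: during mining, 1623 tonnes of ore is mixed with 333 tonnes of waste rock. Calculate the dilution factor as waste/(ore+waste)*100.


Total material = ore + waste
= 1623 + 333 = 1956 tonnes
Dilution = waste / total * 100
= 333 / 1956 * 100
= 0.1702453988 * 100
= 17.0245%

17.0245%


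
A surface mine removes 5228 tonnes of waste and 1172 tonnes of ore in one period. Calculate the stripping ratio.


Stripping ratio = waste tonnage / ore tonnage
= 5228 / 1172
= 4.4608

4.4608


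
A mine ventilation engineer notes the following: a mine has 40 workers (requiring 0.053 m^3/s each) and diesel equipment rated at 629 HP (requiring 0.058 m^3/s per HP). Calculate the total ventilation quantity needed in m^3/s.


Airflow for workers:
Q_people = 40 * 0.053 = 2.12 m^3/s
Airflow for diesel equipment:
Q_diesel = 629 * 0.058 = 36.482 m^3/s
Total ventilation:
Q_total = 2.12 + 36.482
= 38.602 m^3/s

38.602 m^3/s


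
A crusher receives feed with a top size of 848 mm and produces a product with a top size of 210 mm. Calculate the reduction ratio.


Reduction ratio = feed size / product size
= 848 / 210
= 4.0381

4.0381


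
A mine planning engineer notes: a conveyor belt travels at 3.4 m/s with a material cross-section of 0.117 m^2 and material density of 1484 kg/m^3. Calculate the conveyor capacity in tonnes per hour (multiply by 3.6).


Volumetric flow = speed * area
= 3.4 * 0.117 = 0.3978 m^3/s
Mass flow = volumetric * density
= 0.3978 * 1484 = 590.3352 kg/s
Convert to t/h: multiply by 3.6
Capacity = 590.3352 * 3.6
= 2125.2067 t/h

2125.2067 t/h


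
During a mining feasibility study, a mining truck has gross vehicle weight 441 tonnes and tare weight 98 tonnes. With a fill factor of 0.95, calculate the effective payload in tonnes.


Maximum payload = gross - tare
= 441 - 98 = 343 tonnes
Effective payload = max payload * fill factor
= 343 * 0.95
= 325.85 tonnes

325.85 tonnes


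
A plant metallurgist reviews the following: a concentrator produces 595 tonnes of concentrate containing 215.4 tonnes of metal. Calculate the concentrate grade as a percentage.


Grade = (metal in concentrate / concentrate mass) * 100
= (215.4 / 595) * 100
= 0.3620168067 * 100
= 36.2017%

36.2017%


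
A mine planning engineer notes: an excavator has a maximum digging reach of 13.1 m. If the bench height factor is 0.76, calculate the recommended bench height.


9.956 m

Bench height = reach * factor
= 13.1 * 0.76
= 9.956 m


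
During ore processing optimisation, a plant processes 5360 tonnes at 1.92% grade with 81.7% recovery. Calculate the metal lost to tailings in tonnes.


Total metal in feed:
= 5360 * 1.92 / 100 = 102.912 tonnes
Metal recovered:
= 102.912 * 81.7 / 100 = 84.079104 tonnes
Metal lost to tailings:
= 102.912 - 84.079104
= 18.8329 tonnes

18.8329 tonnes


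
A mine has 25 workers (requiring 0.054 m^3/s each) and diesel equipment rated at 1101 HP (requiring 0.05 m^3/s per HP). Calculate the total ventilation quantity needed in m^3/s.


Airflow for workers:
Q_people = 25 * 0.054 = 1.35 m^3/s
Airflow for diesel equipment:
Q_diesel = 1101 * 0.05 = 55.05 m^3/s
Total ventilation:
Q_total = 1.35 + 55.05
= 56.4 m^3/s

56.4 m^3/s


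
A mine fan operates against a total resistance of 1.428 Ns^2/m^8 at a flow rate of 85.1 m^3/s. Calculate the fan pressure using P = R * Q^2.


10341.5903 Pa

Compute Q^2:
Q^2 = 85.1^2 = 7242.01
Compute pressure:
P = R * Q^2 = 1.428 * 7242.01
= 10341.5903 Pa


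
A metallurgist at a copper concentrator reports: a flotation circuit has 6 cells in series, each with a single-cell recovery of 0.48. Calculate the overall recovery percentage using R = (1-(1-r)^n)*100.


98.0229%

Complement of single-cell recovery:
1 - r = 1 - 0.48 = 0.52
Raise to power n:
(1 - r)^6 = 0.52^6 = 0.01977060966
Overall recovery:
R = (1 - 0.01977060966) * 100
= 98.0229%


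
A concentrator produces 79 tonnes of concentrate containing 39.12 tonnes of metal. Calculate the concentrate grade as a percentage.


Grade = (metal in concentrate / concentrate mass) * 100
= (39.12 / 79) * 100
= 0.4951898734 * 100
= 49.519%

49.519%


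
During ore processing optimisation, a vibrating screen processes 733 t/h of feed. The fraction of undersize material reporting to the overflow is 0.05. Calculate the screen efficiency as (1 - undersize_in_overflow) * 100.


95.0%

Screen efficiency = (1 - fraction of undersize in overflow) * 100
= (1 - 0.05) * 100
= 0.95 * 100
= 95.0%


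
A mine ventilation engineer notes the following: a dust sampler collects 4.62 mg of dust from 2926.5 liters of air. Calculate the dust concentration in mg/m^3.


Convert liters to m^3: 1 m^3 = 1000 L
Concentration = mass / volume * 1000
= 4.62 / 2926.5 * 1000
= 0.001578677601 * 1000
= 1.5787 mg/m^3

1.5787 mg/m^3


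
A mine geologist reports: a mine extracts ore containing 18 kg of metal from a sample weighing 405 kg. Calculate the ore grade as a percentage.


Ore grade = (metal mass / ore mass) * 100
= (18 / 405) * 100
= 0.04444444444 * 100
= 4.4444%

4.4444%


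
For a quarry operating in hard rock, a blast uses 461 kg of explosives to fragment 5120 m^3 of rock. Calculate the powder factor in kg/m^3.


0.09 kg/m^3

Powder factor = explosive mass / rock volume
= 461 / 5120
= 0.09 kg/m^3


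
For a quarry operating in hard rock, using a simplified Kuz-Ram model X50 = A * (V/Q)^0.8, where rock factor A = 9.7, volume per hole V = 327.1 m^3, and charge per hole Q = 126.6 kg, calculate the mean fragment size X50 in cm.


20.7286 cm

Compute V/Q:
V/Q = 327.1 / 126.6 = 2.583728278
Raise to the power 0.8:
(V/Q)^0.8 = 2.583728278^0.8 = 2.136965303
Multiply by A:
X50 = 9.7 * 2.136965303
= 20.7286 cm


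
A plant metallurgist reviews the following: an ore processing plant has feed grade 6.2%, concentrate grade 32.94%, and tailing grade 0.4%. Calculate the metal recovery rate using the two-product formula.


94.6983%

Using the two-product formula:
R = 100 * c * (f - t) / (f * (c - t))
Numerator = 100 * 32.94 * (6.2 - 0.4)
= 100 * 32.94 * 5.8
= 19105.2
Denominator = 6.2 * (32.94 - 0.4)
= 6.2 * 32.54
= 201.748
R = 19105.2 / 201.748
= 94.6983%


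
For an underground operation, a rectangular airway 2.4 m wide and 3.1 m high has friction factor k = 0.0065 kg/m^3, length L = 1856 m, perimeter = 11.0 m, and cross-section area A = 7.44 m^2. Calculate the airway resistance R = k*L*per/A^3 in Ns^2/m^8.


0.3222 Ns^2/m^8

Compute the numerator:
k * L * per = 0.0065 * 1856 * 11.0
= 132.704
Compute the denominator:
A^3 = 7.44^3 = 411.830784
Resistance:
R = 132.704 / 411.830784
= 0.3222 Ns^2/m^8


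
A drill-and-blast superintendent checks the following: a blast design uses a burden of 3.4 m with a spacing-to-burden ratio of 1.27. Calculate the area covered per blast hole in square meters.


First, find the spacing:
Spacing = burden * ratio = 3.4 * 1.27
= 4.318 m
Then, calculate the area:
Area = burden * spacing = 3.4 * 4.318
= 14.6812 m^2

14.6812 m^2


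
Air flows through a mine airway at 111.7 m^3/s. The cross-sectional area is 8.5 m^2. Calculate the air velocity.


Velocity = flow rate / cross-sectional area
= 111.7 / 8.5
= 13.1412 m/s

13.1412 m/s


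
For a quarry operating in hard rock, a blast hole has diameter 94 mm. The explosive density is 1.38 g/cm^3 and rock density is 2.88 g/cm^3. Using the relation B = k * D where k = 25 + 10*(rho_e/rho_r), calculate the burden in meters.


2.8004 m

First, compute k:
rho_e / rho_r = 1.38 / 2.88 = 0.4791666667
k = 25 + 10 * 0.4791666667 = 29.79166667
Then, compute burden:
B = k * D / 1000 = 29.79166667 * 94 / 1000
= 2800.416667 / 1000
= 2.8004 m


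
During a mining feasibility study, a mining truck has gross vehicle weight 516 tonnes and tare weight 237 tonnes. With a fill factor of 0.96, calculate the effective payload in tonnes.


Maximum payload = gross - tare
= 516 - 237 = 279 tonnes
Effective payload = max payload * fill factor
= 279 * 0.96
= 267.84 tonnes

267.84 tonnes


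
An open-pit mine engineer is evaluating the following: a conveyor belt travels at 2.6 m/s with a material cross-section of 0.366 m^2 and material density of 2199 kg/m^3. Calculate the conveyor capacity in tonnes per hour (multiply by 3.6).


7533.2462 t/h

Volumetric flow = speed * area
= 2.6 * 0.366 = 0.9516 m^3/s
Mass flow = volumetric * density
= 0.9516 * 2199 = 2092.5684 kg/s
Convert to t/h: multiply by 3.6
Capacity = 2092.5684 * 3.6
= 7533.2462 t/h


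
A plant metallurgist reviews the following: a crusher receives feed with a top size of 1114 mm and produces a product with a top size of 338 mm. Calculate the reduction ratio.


3.2959

Reduction ratio = feed size / product size
= 1114 / 338
= 3.2959


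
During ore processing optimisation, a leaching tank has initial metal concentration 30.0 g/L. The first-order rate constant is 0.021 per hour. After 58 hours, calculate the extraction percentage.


Compute the exponent:
-k * t = -0.021 * 58 = -1.218
Remaining concentration:
C = 30.0 * exp(-1.218)
= 30.0 * 0.2958212181
= 8.874636543 g/L
Extracted = 30.0 - 8.874636543 = 21.12536346 g/L
Extraction % = 21.12536346 / 30.0 * 100
= 70.4179%

70.4179%


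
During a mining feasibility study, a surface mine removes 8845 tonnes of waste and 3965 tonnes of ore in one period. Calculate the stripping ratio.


Stripping ratio = waste tonnage / ore tonnage
= 8845 / 3965
= 2.2308

2.2308


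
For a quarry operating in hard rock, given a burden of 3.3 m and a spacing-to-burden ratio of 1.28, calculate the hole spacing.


Spacing = burden * ratio
= 3.3 * 1.28
= 4.224 m

4.224 m


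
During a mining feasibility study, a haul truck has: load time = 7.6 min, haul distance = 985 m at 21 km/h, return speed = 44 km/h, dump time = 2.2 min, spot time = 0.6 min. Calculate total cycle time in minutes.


14.5575 min

Convert haul speed to m/min: 21 * 1000/60 = 350 m/min
Haul time = 985 / 350 = 2.814285714 min
Convert return speed to m/min: 44 * 1000/60 = 733.3333333 m/min
Return time = 985 / 733.3333333 = 1.343181818 min
Total cycle time:
= 7.6 + 2.814285714 + 2.2 + 1.343181818 + 0.6
= 14.5575 min


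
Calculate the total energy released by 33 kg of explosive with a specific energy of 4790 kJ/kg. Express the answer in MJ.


Energy = mass * specific_energy / 1000
= 33 * 4790 / 1000
= 158070 / 1000
= 158.07 MJ

158.07 MJ


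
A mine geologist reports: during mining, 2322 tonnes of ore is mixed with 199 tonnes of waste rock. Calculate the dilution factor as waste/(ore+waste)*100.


7.8937%

Total material = ore + waste
= 2322 + 199 = 2521 tonnes
Dilution = waste / total * 100
= 199 / 2521 * 100
= 0.07893692979 * 100
= 7.8937%


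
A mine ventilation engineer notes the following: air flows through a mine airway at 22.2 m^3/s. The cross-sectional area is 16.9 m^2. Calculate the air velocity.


1.3136 m/s

Velocity = flow rate / cross-sectional area
= 22.2 / 16.9
= 1.3136 m/s


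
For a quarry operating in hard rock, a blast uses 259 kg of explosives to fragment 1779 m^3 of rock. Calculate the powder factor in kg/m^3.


0.1456 kg/m^3

Powder factor = explosive mass / rock volume
= 259 / 1779
= 0.1456 kg/m^3


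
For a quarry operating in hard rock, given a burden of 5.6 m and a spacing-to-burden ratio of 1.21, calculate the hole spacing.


Spacing = burden * ratio
= 5.6 * 1.21
= 6.776 m

6.776 m


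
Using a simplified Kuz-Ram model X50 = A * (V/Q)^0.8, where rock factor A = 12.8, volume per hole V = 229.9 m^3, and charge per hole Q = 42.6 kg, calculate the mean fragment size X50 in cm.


Compute V/Q:
V/Q = 229.9 / 42.6 = 5.396713615
Raise to the power 0.8:
(V/Q)^0.8 = 5.396713615^0.8 = 3.85215273
Multiply by A:
X50 = 12.8 * 3.85215273
= 49.3076 cm

49.3076 cm


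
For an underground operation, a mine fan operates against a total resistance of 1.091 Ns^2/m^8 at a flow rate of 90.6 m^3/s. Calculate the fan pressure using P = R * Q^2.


Compute Q^2:
Q^2 = 90.6^2 = 8208.36
Compute pressure:
P = R * Q^2 = 1.091 * 8208.36
= 8955.3208 Pa

8955.3208 Pa


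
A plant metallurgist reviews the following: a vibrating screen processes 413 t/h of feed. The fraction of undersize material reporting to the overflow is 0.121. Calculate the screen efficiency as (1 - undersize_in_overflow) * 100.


87.9%

Screen efficiency = (1 - fraction of undersize in overflow) * 100
= (1 - 0.121) * 100
= 0.879 * 100
= 87.9%


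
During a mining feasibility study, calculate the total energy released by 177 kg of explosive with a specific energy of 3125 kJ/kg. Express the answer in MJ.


553.125 MJ

Energy = mass * specific_energy / 1000
= 177 * 3125 / 1000
= 553125 / 1000
= 553.125 MJ


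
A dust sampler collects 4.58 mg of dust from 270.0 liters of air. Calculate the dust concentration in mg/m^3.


Convert liters to m^3: 1 m^3 = 1000 L
Concentration = mass / volume * 1000
= 4.58 / 270.0 * 1000
= 0.01696296296 * 1000
= 16.963 mg/m^3

16.963 mg/m^3


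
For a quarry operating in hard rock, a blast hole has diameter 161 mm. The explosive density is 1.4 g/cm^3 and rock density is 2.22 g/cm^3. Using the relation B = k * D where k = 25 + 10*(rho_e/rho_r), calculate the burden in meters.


5.0403 m

First, compute k:
rho_e / rho_r = 1.4 / 2.22 = 0.6306306306
k = 25 + 10 * 0.6306306306 = 31.30630631
Then, compute burden:
B = k * D / 1000 = 31.30630631 * 161 / 1000
= 5040.315315 / 1000
= 5.0403 m


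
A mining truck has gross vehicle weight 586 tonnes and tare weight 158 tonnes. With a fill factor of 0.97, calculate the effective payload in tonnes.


Maximum payload = gross - tare
= 586 - 158 = 428 tonnes
Effective payload = max payload * fill factor
= 428 * 0.97
= 415.16 tonnes

415.16 tonnes


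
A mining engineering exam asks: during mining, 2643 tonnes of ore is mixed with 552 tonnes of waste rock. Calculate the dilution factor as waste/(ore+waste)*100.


17.277%

Total material = ore + waste
= 2643 + 552 = 3195 tonnes
Dilution = waste / total * 100
= 552 / 3195 * 100
= 0.1727699531 * 100
= 17.277%


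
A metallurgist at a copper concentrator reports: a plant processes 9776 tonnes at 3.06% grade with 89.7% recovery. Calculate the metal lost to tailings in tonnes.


Total metal in feed:
= 9776 * 3.06 / 100 = 299.1456 tonnes
Metal recovered:
= 299.1456 * 89.7 / 100 = 268.3336032 tonnes
Metal lost to tailings:
= 299.1456 - 268.3336032
= 30.812 tonnes

30.812 tonnes


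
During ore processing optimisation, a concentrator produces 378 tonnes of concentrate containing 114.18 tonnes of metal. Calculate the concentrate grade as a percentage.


30.2063%

Grade = (metal in concentrate / concentrate mass) * 100
= (114.18 / 378) * 100
= 0.3020634921 * 100
= 30.2063%


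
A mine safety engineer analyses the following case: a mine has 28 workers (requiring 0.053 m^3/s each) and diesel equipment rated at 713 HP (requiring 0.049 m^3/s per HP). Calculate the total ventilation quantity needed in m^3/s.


Airflow for workers:
Q_people = 28 * 0.053 = 1.484 m^3/s
Airflow for diesel equipment:
Q_diesel = 713 * 0.049 = 34.937 m^3/s
Total ventilation:
Q_total = 1.484 + 34.937
= 36.421 m^3/s

36.421 m^3/s


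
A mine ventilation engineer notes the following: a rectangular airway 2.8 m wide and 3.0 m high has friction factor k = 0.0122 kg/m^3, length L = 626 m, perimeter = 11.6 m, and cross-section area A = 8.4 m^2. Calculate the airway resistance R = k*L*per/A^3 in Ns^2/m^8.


0.1495 Ns^2/m^8

Compute the numerator:
k * L * per = 0.0122 * 626 * 11.6
= 88.59152
Compute the denominator:
A^3 = 8.4^3 = 592.704
Resistance:
R = 88.59152 / 592.704
= 0.1495 Ns^2/m^8


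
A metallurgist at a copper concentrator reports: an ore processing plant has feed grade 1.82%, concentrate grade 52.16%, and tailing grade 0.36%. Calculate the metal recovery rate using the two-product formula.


80.7773%

Using the two-product formula:
R = 100 * c * (f - t) / (f * (c - t))
Numerator = 100 * 52.16 * (1.82 - 0.36)
= 100 * 52.16 * 1.46
= 7615.36
Denominator = 1.82 * (52.16 - 0.36)
= 1.82 * 51.8
= 94.276
R = 7615.36 / 94.276
= 80.7773%


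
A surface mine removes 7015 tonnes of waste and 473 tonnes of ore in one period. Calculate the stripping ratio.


Stripping ratio = waste tonnage / ore tonnage
= 7015 / 473
= 14.8309

14.8309


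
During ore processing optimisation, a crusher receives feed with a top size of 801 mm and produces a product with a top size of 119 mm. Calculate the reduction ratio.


6.7311

Reduction ratio = feed size / product size
= 801 / 119
= 6.7311


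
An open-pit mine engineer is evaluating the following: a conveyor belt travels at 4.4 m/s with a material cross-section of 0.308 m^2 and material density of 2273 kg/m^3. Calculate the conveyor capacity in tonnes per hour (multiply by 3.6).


11089.3306 t/h

Volumetric flow = speed * area
= 4.4 * 0.308 = 1.3552 m^3/s
Mass flow = volumetric * density
= 1.3552 * 2273 = 3080.3696 kg/s
Convert to t/h: multiply by 3.6
Capacity = 3080.3696 * 3.6
= 11089.3306 t/h


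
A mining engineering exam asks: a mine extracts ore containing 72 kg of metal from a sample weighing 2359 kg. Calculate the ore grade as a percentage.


3.0521%

Ore grade = (metal mass / ore mass) * 100
= (72 / 2359) * 100
= 0.03052140738 * 100
= 3.0521%


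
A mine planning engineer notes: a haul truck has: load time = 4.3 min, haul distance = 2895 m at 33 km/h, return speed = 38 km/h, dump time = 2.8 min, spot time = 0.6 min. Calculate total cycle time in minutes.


17.5347 min

Convert haul speed to m/min: 33 * 1000/60 = 550 m/min
Haul time = 2895 / 550 = 5.263636364 min
Convert return speed to m/min: 38 * 1000/60 = 633.3333333 m/min
Return time = 2895 / 633.3333333 = 4.571052632 min
Total cycle time:
= 4.3 + 5.263636364 + 2.8 + 4.571052632 + 0.6
= 17.5347 min


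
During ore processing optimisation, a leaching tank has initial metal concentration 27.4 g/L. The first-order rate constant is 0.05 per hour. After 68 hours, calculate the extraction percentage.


Compute the exponent:
-k * t = -0.05 * 68 = -3.4
Remaining concentration:
C = 27.4 * exp(-3.4)
= 27.4 * 0.03337326996
= 0.9144275969 g/L
Extracted = 27.4 - 0.9144275969 = 26.4855724 g/L
Extraction % = 26.4855724 / 27.4 * 100
= 96.6627%

96.6627%


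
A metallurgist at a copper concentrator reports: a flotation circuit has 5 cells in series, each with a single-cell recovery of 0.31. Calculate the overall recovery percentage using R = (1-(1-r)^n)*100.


Complement of single-cell recovery:
1 - r = 1 - 0.31 = 0.69
Raise to power n:
(1 - r)^5 = 0.69^5 = 0.1564031349
Overall recovery:
R = (1 - 0.1564031349) * 100
= 84.3597%

84.3597%


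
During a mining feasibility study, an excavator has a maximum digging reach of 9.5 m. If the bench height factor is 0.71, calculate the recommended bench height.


6.745 m

Bench height = reach * factor
= 9.5 * 0.71
= 6.745 m


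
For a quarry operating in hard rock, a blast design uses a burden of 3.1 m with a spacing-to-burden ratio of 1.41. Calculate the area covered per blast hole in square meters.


13.5501 m^2

First, find the spacing:
Spacing = burden * ratio = 3.1 * 1.41
= 4.371 m
Then, calculate the area:
Area = burden * spacing = 3.1 * 4.371
= 13.5501 m^2


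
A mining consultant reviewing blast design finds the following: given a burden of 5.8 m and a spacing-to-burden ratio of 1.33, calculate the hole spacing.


Spacing = burden * ratio
= 5.8 * 1.33
= 7.714 m

7.714 m


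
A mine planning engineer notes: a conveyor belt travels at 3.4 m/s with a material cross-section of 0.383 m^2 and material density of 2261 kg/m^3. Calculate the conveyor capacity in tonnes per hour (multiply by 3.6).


Volumetric flow = speed * area
= 3.4 * 0.383 = 1.3022 m^3/s
Mass flow = volumetric * density
= 1.3022 * 2261 = 2944.2742 kg/s
Convert to t/h: multiply by 3.6
Capacity = 2944.2742 * 3.6
= 10599.3871 t/h

10599.3871 t/h
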